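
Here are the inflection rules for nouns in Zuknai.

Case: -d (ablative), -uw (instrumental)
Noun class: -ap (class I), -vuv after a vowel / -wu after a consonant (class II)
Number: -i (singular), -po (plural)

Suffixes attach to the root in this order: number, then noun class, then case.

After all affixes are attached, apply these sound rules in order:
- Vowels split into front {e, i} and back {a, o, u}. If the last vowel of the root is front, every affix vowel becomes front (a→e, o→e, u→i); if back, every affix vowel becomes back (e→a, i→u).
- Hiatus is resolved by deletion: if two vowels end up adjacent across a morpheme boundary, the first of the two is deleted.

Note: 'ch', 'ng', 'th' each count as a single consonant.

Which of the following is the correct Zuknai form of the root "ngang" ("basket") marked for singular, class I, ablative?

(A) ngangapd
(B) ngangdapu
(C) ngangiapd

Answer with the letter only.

A

Attach number singular -i → ngangi.
Attach noun class class I -ap → ngangiap.
Attach case ablative -d → ngangiapd.
Apply vowel harmony: ngangiapd → nganguapd.
Apply vowel deletion: nganguapd → ngangapd.
So the correct form is ngangapd, option (A).
(C) ngangiapd is wrong: it fails to apply the sound rule(s).
(B) ngangdapu is wrong: it has the affixes in the wrong order.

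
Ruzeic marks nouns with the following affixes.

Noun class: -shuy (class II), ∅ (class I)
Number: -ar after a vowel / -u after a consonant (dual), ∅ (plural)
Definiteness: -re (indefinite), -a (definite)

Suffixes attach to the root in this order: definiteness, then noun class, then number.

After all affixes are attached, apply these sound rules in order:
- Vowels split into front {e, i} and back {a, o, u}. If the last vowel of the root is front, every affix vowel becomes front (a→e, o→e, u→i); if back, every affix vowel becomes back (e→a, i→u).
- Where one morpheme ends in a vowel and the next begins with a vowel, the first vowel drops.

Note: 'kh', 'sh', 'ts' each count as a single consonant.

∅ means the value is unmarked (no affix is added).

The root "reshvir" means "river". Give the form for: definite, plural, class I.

Attach definiteness definite -a → reshvira.
noun class = class I: zero marking, form stays reshvira.
number = plural: zero marking, form stays reshvira.
Apply vowel harmony: reshvira → reshvire.
Vowel deletion: no change.

reshvire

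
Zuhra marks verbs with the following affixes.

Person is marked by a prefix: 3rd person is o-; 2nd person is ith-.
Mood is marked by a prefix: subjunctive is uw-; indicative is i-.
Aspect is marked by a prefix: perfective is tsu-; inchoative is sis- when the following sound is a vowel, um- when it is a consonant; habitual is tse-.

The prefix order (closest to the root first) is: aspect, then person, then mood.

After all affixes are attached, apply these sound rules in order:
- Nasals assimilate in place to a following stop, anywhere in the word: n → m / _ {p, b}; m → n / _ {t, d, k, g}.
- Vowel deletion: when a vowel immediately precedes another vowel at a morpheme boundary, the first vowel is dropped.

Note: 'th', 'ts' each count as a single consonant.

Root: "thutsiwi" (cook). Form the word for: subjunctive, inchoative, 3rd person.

uwumthutsiwi

Attach aspect inchoative um- (before consonant 'th') → umthutsiwi.
Attach person 3rd person o- → oumthutsiwi.
Attach mood subjunctive uw- → uwoumthutsiwi.
Nasal assimilation: no change.
Apply vowel deletion: uwoumthutsiwi → uwumthutsiwi.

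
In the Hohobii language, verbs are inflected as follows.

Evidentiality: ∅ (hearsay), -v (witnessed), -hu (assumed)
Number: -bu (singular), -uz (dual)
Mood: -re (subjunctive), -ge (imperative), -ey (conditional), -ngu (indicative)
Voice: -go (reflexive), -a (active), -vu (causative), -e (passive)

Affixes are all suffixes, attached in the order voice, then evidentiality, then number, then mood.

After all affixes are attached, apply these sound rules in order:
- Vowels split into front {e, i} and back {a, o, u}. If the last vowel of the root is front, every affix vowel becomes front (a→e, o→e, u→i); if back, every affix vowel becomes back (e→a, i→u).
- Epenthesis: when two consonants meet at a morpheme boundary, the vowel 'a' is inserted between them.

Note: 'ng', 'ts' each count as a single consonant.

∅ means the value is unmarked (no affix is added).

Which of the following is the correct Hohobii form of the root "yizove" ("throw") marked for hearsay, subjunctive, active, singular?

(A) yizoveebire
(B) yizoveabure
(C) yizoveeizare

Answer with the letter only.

A

Attach voice active -a → yizovea.
evidentiality = hearsay: zero marking, form stays yizovea.
Attach number singular -bu → yizoveabu.
Attach mood subjunctive -re → yizoveabure.
Apply vowel harmony: yizoveabure → yizoveebire.
Epenthesis: no change.
So the correct form is yizoveebire, option (A).
(C) yizoveeizare is wrong: it uses dual instead of singular for number.
(B) yizoveabure is wrong: it fails to apply the sound rule(s).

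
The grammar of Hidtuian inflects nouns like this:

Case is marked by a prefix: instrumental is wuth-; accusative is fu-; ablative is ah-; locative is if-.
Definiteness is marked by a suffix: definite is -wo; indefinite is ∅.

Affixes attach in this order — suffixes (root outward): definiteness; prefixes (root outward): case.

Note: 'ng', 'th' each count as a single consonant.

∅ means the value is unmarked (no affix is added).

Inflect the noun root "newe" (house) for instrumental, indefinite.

wuthnewe

definiteness = indefinite: zero marking, form stays newe.
Attach case instrumental wuth- → wuthnewe.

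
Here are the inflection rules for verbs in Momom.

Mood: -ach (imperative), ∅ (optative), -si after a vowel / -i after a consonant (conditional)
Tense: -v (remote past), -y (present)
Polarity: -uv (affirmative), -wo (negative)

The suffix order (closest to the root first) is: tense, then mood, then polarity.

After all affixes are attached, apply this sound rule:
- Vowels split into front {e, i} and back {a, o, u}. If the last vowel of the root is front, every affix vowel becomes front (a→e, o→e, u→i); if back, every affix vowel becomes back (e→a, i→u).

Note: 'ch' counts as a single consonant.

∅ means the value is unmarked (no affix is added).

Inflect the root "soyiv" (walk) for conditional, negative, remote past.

Attach tense remote past -v → soyivv.
Attach mood conditional -i (after consonant 'v') → soyivvi.
Attach polarity negative -wo → soyivviwo.
Apply vowel harmony: soyivviwo → soyivviwe.

soyivviwe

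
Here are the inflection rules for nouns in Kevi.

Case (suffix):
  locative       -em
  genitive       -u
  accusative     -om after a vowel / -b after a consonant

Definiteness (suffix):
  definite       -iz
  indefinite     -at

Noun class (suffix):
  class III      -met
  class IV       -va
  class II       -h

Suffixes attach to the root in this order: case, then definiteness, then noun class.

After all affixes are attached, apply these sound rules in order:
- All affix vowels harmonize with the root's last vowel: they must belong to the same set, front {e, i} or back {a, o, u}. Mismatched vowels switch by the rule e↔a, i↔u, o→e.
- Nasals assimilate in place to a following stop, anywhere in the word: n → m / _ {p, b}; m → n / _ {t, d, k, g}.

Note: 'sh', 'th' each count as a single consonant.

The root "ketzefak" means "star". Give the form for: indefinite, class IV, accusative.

Attach case accusative -b (after consonant 'k') → ketzefakb.
Attach definiteness indefinite -at → ketzefakbat.
Attach noun class class IV -va → ketzefakbatva.
Vowel harmony: no change.
Nasal assimilation: no change.

ketzefakbatva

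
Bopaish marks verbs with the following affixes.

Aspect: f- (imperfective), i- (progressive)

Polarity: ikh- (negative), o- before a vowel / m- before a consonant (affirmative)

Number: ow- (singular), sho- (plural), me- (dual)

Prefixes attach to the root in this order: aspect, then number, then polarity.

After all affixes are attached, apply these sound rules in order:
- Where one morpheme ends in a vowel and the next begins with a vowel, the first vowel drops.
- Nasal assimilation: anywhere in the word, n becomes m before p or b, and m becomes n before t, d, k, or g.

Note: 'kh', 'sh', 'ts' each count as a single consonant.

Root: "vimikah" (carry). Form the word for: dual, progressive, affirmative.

mmivimikah

Attach aspect progressive i- → ivimikah.
Attach number dual me- → meivimikah.
Attach polarity affirmative m- (before consonant 'm') → mmeivimikah.
Apply vowel deletion: mmeivimikah → mmivimikah.
Nasal assimilation: no change.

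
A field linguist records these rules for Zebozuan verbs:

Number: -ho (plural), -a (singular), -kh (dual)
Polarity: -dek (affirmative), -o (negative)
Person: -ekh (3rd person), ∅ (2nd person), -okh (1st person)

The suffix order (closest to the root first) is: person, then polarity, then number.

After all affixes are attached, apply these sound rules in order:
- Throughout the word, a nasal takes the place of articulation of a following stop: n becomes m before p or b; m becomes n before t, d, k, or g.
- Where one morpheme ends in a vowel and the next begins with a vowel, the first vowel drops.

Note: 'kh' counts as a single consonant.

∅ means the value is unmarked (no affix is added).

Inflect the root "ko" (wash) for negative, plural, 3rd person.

kekhoho

Attach person 3rd person -ekh → koekh.
Attach polarity negative -o → koekho.
Attach number plural -ho → koekhoho.
Nasal assimilation: no change.
Apply vowel deletion: koekhoho → kekhoho.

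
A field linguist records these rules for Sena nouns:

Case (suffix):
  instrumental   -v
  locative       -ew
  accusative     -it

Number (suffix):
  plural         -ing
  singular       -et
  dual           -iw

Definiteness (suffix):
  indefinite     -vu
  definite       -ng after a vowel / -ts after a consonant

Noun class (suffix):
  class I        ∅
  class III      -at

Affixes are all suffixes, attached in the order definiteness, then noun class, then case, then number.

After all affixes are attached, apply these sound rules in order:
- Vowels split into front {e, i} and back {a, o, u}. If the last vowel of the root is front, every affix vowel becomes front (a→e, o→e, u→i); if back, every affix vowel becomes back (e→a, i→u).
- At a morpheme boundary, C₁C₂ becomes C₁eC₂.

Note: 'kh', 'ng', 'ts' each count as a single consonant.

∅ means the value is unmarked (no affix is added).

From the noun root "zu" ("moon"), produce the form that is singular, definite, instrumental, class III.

Attach definiteness definite -ng (after vowel 'u') → zung.
Attach noun class class III -at → zungat.
Attach case instrumental -v → zungatv.
Attach number singular -et → zungatvet.
Apply vowel harmony: zungatvet → zungatvat.
Apply epenthesis: zungatvat → zungatevat.

zungatevat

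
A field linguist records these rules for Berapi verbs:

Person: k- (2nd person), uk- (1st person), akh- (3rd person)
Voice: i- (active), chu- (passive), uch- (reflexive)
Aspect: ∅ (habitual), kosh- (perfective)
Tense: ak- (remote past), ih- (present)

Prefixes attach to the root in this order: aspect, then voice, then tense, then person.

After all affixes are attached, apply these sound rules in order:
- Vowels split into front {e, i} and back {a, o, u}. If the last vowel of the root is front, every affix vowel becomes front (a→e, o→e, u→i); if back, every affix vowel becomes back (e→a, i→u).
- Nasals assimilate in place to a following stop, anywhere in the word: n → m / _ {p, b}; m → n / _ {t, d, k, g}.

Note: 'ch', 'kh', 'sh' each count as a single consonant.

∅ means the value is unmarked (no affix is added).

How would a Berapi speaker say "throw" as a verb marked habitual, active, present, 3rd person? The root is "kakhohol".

aspect = habitual: zero marking, form stays kakhohol.
Attach voice active i- → ikakhohol.
Attach tense present ih- → ihikakhohol.
Attach person 3rd person akh- → akhihikakhohol.
Apply vowel harmony: akhihikakhohol → akhuhukakhohol.
Nasal assimilation: no change.

akhuhukakhohol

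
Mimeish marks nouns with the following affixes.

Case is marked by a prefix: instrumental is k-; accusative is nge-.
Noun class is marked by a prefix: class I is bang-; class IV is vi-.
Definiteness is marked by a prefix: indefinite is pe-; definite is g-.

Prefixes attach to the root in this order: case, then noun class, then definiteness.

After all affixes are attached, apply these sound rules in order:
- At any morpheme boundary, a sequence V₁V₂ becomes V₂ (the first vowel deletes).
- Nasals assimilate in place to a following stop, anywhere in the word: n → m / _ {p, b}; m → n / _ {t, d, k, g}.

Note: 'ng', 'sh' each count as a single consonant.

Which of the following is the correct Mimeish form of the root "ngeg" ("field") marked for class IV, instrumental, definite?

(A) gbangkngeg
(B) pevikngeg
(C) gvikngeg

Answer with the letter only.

Attach case instrumental k- → kngeg.
Attach noun class class IV vi- → vikngeg.
Attach definiteness definite g- → gvikngeg.
Vowel deletion: no change.
Nasal assimilation: no change.
So the correct form is gvikngeg, option (C).
(A) gbangkngeg is wrong: it uses class I instead of class IV for noun class.
(B) pevikngeg is wrong: it uses indefinite instead of definite for definiteness.

C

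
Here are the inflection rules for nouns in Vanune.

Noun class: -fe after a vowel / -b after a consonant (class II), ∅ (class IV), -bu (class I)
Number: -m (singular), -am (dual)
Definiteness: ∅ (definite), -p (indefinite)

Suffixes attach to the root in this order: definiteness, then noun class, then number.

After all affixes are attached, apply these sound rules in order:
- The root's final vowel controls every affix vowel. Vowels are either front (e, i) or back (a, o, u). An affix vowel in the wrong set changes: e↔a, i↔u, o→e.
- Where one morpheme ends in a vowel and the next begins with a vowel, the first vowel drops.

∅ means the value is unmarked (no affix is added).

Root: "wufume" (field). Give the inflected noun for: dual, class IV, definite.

wufumem

definiteness = definite: zero marking, form stays wufume.
noun class = class IV: zero marking, form stays wufume.
Attach number dual -am → wufumeam.
Apply vowel harmony: wufumeam → wufumeem.
Apply vowel deletion: wufumeem → wufumem.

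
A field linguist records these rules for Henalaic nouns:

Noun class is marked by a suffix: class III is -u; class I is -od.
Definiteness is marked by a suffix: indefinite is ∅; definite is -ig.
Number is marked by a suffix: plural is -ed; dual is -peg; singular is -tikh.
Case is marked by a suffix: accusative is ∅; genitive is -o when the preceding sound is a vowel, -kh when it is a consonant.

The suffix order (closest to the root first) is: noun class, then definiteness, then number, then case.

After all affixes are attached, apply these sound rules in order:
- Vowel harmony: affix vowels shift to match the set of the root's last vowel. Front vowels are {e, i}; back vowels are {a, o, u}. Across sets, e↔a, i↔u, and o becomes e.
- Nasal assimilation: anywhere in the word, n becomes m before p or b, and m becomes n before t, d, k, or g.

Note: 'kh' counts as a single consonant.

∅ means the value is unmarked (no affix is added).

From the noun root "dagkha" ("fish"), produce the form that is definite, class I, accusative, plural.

dagkhaodugad

Attach noun class class I -od → dagkhaod.
Attach definiteness definite -ig → dagkhaodig.
Attach number plural -ed → dagkhaodiged.
case = accusative: zero marking, form stays dagkhaodiged.
Apply vowel harmony: dagkhaodiged → dagkhaodugad.
Nasal assimilation: no change.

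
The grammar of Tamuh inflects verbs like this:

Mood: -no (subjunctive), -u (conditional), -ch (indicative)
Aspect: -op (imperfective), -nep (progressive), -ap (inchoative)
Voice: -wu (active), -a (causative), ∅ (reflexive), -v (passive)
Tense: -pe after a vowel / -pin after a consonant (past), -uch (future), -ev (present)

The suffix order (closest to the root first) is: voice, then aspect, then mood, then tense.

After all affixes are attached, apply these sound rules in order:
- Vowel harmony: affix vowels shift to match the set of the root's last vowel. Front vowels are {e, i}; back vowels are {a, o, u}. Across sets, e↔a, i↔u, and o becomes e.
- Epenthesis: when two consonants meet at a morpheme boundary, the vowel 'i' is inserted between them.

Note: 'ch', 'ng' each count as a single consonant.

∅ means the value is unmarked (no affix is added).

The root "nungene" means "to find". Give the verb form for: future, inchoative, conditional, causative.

nungeneeepiich

Attach voice causative -a → nungenea.
Attach aspect inchoative -ap → nungeneaap.
Attach mood conditional -u → nungeneaapu.
Attach tense future -uch → nungeneaapuuch.
Apply vowel harmony: nungeneaapuuch → nungeneeepiich.
Epenthesis: no change.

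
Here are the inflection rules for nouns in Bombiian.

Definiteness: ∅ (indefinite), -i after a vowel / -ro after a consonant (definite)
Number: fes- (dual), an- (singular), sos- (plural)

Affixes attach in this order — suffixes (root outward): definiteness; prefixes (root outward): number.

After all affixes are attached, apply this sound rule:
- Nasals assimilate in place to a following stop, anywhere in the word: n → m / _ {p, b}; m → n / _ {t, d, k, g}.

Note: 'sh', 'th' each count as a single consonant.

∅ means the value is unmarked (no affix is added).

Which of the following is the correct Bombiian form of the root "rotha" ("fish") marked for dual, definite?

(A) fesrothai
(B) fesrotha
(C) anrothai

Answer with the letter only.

A

Attach number dual fes- → fesrotha.
Attach definiteness definite -i (after vowel 'a') → fesrothai.
Nasal assimilation: no change.
So the correct form is fesrothai, option (A).
(C) anrothai is wrong: it uses singular instead of dual for number.
(B) fesrotha is wrong: it uses indefinite instead of definite for definiteness.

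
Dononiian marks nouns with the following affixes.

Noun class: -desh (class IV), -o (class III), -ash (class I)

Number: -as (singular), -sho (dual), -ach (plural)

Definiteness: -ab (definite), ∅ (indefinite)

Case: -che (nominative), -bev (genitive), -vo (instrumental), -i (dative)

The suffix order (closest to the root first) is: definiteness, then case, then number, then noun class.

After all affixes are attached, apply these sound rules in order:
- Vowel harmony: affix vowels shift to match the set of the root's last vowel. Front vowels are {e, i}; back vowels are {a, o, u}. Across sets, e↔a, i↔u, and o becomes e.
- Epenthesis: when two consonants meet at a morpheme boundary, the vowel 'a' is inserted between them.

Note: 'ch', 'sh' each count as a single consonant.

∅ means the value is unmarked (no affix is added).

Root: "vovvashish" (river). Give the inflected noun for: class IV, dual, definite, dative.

Attach definiteness definite -ab → vovvashishab.
Attach case dative -i → vovvashishabi.
Attach number dual -sho → vovvashishabisho.
Attach noun class class IV -desh → vovvashishabishodesh.
Apply vowel harmony: vovvashishabishodesh → vovvashishebishedesh.
Epenthesis: no change.

vovvashishebishedesh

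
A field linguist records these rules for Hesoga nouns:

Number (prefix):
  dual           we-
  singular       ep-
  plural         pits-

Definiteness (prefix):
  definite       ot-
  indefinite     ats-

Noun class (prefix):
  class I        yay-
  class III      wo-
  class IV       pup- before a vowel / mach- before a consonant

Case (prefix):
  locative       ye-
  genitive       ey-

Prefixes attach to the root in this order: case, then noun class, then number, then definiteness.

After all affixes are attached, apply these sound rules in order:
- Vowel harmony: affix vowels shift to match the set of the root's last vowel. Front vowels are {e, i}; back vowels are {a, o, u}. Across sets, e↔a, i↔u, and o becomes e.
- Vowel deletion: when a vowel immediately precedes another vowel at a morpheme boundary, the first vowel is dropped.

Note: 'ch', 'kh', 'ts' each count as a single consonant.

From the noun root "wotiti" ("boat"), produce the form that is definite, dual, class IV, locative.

etwemechyewotiti

Attach case locative ye- → yewotiti.
Attach noun class class IV mach- (before consonant 'y') → machyewotiti.
Attach number dual we- → wemachyewotiti.
Attach definiteness definite ot- → otwemachyewotiti.
Apply vowel harmony: otwemachyewotiti → etwemechyewotiti.
Vowel deletion: no change.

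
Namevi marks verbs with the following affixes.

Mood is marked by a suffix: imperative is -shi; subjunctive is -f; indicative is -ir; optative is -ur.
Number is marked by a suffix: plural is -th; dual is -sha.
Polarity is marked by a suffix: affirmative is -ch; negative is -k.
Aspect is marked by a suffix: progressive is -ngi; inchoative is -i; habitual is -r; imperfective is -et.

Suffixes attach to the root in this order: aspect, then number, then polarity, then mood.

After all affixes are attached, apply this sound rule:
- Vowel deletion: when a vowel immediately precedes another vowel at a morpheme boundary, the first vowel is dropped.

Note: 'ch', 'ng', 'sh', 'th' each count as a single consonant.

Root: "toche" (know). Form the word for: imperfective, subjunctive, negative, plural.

Attach aspect imperfective -et → tocheet.
Attach number plural -th → tocheetth.
Attach polarity negative -k → tocheetthk.
Attach mood subjunctive -f → tocheetthkf.
Apply vowel deletion: tocheetthkf → tochetthkf.

tochetthkf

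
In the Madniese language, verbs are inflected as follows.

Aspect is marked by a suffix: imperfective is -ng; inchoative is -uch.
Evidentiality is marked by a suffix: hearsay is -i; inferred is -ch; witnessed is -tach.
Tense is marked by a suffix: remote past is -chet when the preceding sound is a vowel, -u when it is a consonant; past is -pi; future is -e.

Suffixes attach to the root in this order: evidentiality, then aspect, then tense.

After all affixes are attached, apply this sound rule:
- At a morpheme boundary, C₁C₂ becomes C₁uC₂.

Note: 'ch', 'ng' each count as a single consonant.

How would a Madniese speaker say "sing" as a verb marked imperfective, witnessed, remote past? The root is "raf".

Attach evidentiality witnessed -tach → raftach.
Attach aspect imperfective -ng → raftachng.
Attach tense remote past -u (after consonant 'ng') → raftachngu.
Apply epenthesis: raftachngu → rafutachungu.

rafutachungu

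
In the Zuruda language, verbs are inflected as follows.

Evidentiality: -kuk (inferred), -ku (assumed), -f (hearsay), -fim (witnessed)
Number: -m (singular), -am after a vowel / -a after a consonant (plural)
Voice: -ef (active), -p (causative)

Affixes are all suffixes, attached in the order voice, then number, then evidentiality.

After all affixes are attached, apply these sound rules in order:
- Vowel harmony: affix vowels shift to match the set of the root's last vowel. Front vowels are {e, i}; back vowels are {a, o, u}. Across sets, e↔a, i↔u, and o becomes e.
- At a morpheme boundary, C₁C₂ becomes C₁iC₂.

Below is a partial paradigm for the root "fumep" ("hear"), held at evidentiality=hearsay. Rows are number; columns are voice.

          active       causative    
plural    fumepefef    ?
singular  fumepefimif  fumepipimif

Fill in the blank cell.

fumepipef

Attach voice causative -p → fumepp.
Attach number plural -a (after consonant 'p') → fumeppa.
Attach evidentiality hearsay -f → fumeppaf.
Apply vowel harmony: fumeppaf → fumeppef.
Apply epenthesis: fumeppef → fumepipef.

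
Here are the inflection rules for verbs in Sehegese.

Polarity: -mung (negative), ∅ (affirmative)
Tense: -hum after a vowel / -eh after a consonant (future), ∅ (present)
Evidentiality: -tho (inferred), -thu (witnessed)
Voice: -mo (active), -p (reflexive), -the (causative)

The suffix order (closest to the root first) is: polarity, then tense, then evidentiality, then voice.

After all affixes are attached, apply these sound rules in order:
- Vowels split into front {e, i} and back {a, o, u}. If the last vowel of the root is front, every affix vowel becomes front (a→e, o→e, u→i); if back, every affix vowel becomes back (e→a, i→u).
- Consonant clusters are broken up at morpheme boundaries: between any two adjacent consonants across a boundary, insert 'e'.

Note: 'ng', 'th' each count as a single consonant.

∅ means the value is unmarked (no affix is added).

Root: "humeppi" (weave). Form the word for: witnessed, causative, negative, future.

humeppimingehethithe

Attach polarity negative -mung → humeppimung.
Attach tense future -eh (after consonant 'ng') → humeppimungeh.
Attach evidentiality witnessed -thu → humeppimungehthu.
Attach voice causative -the → humeppimungehthuthe.
Apply vowel harmony: humeppimungehthuthe → humeppimingehthithe.
Apply epenthesis: humeppimingehthithe → humeppimingehethithe.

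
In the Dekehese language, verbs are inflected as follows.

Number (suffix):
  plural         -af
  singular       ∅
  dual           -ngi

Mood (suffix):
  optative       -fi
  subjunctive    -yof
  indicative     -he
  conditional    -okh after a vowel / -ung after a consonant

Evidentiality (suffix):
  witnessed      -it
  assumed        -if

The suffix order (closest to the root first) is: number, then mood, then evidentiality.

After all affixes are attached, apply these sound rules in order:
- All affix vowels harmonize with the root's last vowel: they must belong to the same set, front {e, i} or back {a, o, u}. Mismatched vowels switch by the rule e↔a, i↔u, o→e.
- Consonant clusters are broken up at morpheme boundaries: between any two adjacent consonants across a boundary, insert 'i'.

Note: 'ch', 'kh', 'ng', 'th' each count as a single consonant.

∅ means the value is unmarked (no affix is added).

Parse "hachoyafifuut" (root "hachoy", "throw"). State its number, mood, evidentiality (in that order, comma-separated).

Segment: hachoy-af-fi-it.
number: -af → plural.
mood: -fi → optative.
evidentiality: -it → witnessed.

plural, optative, witnessed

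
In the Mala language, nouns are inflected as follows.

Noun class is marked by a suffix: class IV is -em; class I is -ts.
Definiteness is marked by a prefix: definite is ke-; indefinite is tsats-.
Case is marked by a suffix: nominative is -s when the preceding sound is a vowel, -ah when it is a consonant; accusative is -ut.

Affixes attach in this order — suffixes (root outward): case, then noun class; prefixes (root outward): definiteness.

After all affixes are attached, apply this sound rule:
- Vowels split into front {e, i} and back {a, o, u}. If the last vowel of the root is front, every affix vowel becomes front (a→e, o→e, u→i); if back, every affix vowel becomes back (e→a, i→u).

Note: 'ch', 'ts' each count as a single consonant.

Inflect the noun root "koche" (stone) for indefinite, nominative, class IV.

Attach case nominative -s (after vowel 'e') → koches.
Attach noun class class IV -em → kochesem.
Attach definiteness indefinite tsats- → tsatskochesem.
Apply vowel harmony: tsatskochesem → tsetskochesem.

tsetskochesem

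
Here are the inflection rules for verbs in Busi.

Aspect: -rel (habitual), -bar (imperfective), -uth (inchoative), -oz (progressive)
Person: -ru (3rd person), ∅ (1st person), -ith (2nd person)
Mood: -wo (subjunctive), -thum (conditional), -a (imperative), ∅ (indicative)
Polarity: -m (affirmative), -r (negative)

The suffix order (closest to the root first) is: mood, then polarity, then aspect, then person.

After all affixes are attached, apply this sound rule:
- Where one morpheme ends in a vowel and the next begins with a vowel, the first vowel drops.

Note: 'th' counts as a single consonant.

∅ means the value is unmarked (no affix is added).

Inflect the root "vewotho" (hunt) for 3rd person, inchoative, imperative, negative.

vewotharuthru

Attach mood imperative -a → vewothoa.
Attach polarity negative -r → vewothoar.
Attach aspect inchoative -uth → vewothoaruth.
Attach person 3rd person -ru → vewothoaruthru.
Apply vowel deletion: vewothoaruthru → vewotharuthru.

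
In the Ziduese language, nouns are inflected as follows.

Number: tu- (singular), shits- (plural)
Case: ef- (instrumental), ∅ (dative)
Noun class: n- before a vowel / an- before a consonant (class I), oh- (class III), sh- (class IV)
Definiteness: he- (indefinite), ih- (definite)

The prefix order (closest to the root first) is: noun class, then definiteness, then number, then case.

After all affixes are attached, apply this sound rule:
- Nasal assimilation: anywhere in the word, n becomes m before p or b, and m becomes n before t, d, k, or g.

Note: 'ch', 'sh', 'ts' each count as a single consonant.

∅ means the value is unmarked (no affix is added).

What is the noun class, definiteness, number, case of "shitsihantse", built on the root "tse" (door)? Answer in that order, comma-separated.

Segment: shits-ih-an-tse.
noun class: n/an- → class I.
definiteness: ih- → definite.
number: shits- → plural.
case: ∅ → dative.

class I, definite, plural, dative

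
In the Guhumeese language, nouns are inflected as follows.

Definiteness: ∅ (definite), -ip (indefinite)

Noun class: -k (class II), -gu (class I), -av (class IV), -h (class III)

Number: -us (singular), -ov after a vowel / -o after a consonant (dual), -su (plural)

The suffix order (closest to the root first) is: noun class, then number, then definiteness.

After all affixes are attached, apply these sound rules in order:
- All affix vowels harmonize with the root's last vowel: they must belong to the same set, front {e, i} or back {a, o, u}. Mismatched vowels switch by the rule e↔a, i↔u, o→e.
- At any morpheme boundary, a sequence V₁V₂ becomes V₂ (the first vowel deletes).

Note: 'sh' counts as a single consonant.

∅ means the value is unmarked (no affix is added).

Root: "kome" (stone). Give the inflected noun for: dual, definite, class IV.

Attach noun class class IV -av → komeav.
Attach number dual -o (after consonant 'v') → komeavo.
definiteness = definite: zero marking, form stays komeavo.
Apply vowel harmony: komeavo → komeeve.
Apply vowel deletion: komeeve → komeve.

komeve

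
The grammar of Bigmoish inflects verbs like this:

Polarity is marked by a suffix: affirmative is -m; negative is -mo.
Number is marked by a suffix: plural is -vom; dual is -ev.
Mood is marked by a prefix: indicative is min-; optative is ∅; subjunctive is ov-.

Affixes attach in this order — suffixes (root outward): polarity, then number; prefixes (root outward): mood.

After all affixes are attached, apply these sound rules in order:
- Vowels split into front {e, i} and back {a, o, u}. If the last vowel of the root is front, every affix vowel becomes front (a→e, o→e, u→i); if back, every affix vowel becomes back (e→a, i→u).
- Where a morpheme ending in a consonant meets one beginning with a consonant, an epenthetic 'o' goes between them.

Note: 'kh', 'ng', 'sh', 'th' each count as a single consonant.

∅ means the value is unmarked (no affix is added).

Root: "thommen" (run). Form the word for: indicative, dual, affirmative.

minothommenomev

Attach polarity affirmative -m → thommenm.
Attach number dual -ev → thommenmev.
Attach mood indicative min- → minthommenmev.
Vowel harmony: no change.
Apply epenthesis: minthommenmev → minothommenomev.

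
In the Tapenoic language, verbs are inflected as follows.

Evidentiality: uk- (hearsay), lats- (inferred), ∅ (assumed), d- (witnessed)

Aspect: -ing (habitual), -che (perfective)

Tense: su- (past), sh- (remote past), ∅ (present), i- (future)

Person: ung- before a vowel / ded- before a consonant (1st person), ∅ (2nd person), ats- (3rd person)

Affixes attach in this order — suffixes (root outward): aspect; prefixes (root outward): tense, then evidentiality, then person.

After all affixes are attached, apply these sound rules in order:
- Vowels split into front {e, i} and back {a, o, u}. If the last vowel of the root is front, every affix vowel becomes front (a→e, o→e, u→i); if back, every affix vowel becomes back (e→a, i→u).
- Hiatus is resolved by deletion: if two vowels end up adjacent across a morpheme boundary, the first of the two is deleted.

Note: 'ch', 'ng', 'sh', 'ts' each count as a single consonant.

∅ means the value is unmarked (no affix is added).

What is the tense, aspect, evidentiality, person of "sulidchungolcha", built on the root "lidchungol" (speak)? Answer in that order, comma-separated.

past, perfective, assumed, 2nd person

Segment: su-lidchungol-che.
tense: su- → past.
aspect: -che → perfective.
evidentiality: ∅ → assumed.
person: ∅ → 2nd person.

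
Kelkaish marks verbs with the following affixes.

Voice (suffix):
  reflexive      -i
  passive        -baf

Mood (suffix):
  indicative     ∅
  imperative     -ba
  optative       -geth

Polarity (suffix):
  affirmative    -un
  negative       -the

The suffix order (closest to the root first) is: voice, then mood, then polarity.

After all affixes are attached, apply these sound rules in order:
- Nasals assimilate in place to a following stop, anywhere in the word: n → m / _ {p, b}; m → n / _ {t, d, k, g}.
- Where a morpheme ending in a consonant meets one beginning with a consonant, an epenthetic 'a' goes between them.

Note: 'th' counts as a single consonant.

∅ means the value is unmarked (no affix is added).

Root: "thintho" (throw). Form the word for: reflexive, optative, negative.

Attach voice reflexive -i → thinthoi.
Attach mood optative -geth → thinthoigeth.
Attach polarity negative -the → thinthoigeththe.
Nasal assimilation: no change.
Apply epenthesis: thinthoigeththe → thinthoigethathe.

thinthoigethathe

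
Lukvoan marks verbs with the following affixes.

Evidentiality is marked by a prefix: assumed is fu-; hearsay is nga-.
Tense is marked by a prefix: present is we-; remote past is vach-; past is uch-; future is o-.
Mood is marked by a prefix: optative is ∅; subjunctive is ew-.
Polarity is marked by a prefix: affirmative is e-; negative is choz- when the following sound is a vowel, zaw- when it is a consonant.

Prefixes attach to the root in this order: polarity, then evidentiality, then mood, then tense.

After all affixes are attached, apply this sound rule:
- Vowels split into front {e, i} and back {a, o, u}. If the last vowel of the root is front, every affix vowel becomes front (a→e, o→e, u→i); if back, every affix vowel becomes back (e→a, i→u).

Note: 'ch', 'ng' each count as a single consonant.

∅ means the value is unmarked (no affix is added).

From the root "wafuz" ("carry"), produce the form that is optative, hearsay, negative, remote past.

vachngazawwafuz

Attach polarity negative zaw- (before consonant 'w') → zawwafuz.
Attach evidentiality hearsay nga- → ngazawwafuz.
mood = optative: zero marking, form stays ngazawwafuz.
Attach tense remote past vach- → vachngazawwafuz.
Vowel harmony: no change.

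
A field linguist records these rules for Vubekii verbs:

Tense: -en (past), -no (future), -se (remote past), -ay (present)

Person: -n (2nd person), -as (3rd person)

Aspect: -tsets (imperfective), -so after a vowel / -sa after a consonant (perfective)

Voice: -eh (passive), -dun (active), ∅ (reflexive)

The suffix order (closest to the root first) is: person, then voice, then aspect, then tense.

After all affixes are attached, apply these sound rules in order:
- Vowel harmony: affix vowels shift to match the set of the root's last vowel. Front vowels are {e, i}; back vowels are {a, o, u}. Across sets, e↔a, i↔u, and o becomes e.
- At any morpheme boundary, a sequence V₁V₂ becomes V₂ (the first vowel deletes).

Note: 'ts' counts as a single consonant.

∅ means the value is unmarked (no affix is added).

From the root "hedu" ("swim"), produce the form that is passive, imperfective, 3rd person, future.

hedasahtsatsno

Attach person 3rd person -as → heduas.
Attach voice passive -eh → heduaseh.
Attach aspect imperfective -tsets → heduasehtsets.
Attach tense future -no → heduasehtsetsno.
Apply vowel harmony: heduasehtsetsno → heduasahtsatsno.
Apply vowel deletion: heduasahtsatsno → hedasahtsatsno.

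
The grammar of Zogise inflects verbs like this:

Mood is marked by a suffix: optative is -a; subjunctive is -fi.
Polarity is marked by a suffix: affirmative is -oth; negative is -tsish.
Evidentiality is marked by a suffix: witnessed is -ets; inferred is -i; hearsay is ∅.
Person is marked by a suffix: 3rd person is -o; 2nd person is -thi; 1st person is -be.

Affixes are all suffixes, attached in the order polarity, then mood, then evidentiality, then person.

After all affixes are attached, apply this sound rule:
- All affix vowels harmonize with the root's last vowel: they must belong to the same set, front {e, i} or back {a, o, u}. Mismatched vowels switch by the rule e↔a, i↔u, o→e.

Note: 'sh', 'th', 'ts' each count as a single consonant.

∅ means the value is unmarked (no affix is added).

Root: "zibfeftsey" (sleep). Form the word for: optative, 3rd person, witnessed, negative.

Attach polarity negative -tsish → zibfeftseytsish.
Attach mood optative -a → zibfeftseytsisha.
Attach evidentiality witnessed -ets → zibfeftseytsishaets.
Attach person 3rd person -o → zibfeftseytsishaetso.
Apply vowel harmony: zibfeftseytsishaetso → zibfeftseytsisheetse.

zibfeftseytsisheetse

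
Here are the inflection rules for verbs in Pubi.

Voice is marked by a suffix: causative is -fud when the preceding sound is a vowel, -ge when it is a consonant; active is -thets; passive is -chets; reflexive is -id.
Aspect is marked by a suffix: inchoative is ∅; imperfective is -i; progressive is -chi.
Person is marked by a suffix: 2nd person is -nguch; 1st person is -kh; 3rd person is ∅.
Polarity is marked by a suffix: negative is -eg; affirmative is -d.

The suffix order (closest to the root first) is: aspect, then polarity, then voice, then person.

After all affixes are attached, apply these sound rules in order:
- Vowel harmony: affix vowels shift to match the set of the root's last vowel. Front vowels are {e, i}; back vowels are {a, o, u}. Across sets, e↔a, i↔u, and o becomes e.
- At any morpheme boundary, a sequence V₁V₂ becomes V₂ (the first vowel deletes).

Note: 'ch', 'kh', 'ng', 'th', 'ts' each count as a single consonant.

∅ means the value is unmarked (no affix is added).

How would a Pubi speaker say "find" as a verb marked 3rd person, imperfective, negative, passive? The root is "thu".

Attach aspect imperfective -i → thui.
Attach polarity negative -eg → thuieg.
Attach voice passive -chets → thuiegchets.
person = 3rd person: zero marking, form stays thuiegchets.
Apply vowel harmony: thuiegchets → thuuagchats.
Apply vowel deletion: thuuagchats → thagchats.

thagchats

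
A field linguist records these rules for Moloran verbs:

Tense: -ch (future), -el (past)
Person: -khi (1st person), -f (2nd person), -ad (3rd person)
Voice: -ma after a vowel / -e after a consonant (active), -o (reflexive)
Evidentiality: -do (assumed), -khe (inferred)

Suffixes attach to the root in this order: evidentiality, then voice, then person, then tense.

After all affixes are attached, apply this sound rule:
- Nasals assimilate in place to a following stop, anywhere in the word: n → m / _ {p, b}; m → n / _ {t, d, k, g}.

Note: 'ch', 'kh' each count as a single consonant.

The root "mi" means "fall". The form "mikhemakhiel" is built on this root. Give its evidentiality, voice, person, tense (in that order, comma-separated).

inferred, active, 1st person, past

Segment: mi-khe-ma-khi-el.
evidentiality: -khe → inferred.
voice: -ma/e → active.
person: -khi → 1st person.
tense: -el → past.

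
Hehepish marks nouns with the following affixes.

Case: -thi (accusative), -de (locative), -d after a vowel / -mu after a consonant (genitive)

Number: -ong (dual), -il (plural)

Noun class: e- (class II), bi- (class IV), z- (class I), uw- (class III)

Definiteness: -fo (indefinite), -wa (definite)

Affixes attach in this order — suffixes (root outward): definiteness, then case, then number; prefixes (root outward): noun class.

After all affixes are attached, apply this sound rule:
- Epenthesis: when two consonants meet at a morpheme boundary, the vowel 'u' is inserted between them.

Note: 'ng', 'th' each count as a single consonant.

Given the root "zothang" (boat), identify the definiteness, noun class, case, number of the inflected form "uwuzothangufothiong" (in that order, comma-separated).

Segment: uw-zothang-fo-thi-ong.
definiteness: -fo → indefinite.
noun class: uw- → class III.
case: -thi → accusative.
number: -ong → dual.

indefinite, class III, accusative, dual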